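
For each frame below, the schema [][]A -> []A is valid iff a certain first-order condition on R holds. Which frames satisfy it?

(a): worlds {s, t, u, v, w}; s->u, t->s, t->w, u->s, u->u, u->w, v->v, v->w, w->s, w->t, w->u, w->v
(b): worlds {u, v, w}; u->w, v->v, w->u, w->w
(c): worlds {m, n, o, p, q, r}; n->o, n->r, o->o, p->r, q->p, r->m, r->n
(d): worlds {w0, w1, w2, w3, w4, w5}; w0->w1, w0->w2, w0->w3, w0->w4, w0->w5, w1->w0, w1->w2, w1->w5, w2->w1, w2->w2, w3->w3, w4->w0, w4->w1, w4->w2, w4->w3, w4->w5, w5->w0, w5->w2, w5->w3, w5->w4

Frame correspondent (Sahlqvist): forall x forall y (Rxy -> exists z (Rxz & Rzy)) — i.e. density.
(a): fails — Rwt but no z with Rwz and Rzt.
(b): ✓.
(c): fails — Rnr but no z with Rnz and Rzr.
(d): ✓.
Valid on: (b), (d).

(b), (d)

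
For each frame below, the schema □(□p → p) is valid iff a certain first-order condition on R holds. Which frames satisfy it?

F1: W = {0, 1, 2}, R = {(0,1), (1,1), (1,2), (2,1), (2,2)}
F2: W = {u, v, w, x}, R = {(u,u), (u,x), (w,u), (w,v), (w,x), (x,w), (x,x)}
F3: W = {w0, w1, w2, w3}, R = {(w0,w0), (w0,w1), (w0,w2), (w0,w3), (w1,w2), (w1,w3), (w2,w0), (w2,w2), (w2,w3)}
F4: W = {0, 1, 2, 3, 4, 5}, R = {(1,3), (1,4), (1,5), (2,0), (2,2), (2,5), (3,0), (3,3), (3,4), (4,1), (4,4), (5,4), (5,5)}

F1

The schema corresponds to shift-reflexivity: ∀x ∀y (Rxy → Ryy).
F1: ✓.
F2: fails — Rxw but not Rww.
F3: fails — Rw1w3 but not Rw3w3.
F4: fails — R20 but not R00.
Valid on: F1.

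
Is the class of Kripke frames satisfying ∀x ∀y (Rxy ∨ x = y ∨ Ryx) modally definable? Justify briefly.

If a class were modally definable it would be closed under disjoint unions (Goldblatt–Thomason).
Take 2 disjoint single-world reflexive frames: each is trivially connected, but their disjoint union has 2 worlds with no edge between distinct components, so it is not connected.
Hence connectedness of R is not modally definable.

Not modally definable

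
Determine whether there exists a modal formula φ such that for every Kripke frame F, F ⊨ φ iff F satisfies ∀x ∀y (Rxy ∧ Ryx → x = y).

No — not modally definable

Any modally definable frame class is closed under surjective bounded morphisms.
The 4-cycle (worlds 0,1,2,3 with 0→1→2→3→0) is antisymmetric. Sending even-indexed worlds to a and odd-indexed worlds to b is a surjective bounded morphism onto the two-world frame with a↔b, which is not antisymmetric.
So the class is not modally definable.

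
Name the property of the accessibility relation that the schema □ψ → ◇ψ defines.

seriality

Suppose □ψ→◇ψ is valid. At any x set V(ψ)=W. Then □ψ at x, so ◇ψ at x, so x has a successor.
Conversely, any frame satisfying ∀x ∃y Rxy validates the schema.
So the correspondent is seriality.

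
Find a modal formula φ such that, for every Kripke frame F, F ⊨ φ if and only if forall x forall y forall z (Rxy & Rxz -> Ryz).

This is the Euclidean property; the standard corresponding axiom is 5: ◇ψ → □◇ψ.
Suppose ◇ψ→□◇ψ is valid. Take Rxy, Rxz and set V(ψ)={y}. Then ◇ψ at x, so □◇ψ at x, so ◇ψ at z, so some w with Rzw has ψ; w=y, i.e. Rzy. By symmetry of the argument, Ryz.

◇ψ → □◇ψ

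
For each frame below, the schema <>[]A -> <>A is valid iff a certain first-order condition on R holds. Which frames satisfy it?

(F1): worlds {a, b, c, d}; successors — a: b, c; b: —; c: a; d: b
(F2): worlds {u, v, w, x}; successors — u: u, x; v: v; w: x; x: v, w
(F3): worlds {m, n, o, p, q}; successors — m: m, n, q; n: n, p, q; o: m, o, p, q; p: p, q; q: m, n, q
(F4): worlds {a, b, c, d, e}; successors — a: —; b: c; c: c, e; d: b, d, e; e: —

(F3)

Frame correspondent (Sahlqvist): forall x forall y (xRy -> exists w (yRw & xRw)) — i.e. a generalized confluence (Geach) condition.
(F1): fails — aRb but no w with bRw and aRw.
(F2): fails — uRx but no t with xRt and uRt.
(F3): condition met.
(F4): fails — cRe but no w with eRw and cRw.
Valid on: (F3).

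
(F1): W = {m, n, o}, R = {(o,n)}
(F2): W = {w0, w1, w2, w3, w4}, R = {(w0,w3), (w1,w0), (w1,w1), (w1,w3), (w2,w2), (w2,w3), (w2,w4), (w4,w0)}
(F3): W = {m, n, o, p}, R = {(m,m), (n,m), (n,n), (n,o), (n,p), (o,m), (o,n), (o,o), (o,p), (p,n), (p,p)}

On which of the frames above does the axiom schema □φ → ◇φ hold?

Frame correspondent (Sahlqvist): ∀x ∃y Rxy — i.e. seriality.
(F1): fails — world m has no successor.
(F2): fails — world w3 has no successor.
(F3): condition met.
Valid on: (F3).

(F3)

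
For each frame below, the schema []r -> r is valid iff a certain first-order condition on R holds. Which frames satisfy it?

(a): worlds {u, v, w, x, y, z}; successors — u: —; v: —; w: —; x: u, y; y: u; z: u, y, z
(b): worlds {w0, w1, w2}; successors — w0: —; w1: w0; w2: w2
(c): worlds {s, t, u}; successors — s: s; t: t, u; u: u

Frame correspondent (Sahlqvist): forall x Rxx — i.e. reflexivity.
(a): fails — world u does not see itself.
(b): fails — world w0 does not see itself.
(c): satisfies the condition.

(c)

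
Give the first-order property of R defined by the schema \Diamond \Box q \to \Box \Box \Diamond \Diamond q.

\forall x \forall y \forall z ((xRy \wedge x R^2 z) \to \exists w (yRw \wedge z R^2 w))

This is a Sahlqvist (Geach-type) schema ◇^1□^1q → □^2◇^2q.
Minimal-valuation argument: fix x; take any y with xR^1y and any z with xR^2z. Set V(q) to the set of worlds R-reachable from y in exactly 1 step. Then □^1q holds at y, so the antecedent holds at x; validity forces ◇^2q at z, giving a w with zR^2w and yR^1w.
First-order correspondent: \forall x \forall y \forall z ((xRy \wedge x R^2 z) \to \exists w (yRw \wedge z R^2 w)).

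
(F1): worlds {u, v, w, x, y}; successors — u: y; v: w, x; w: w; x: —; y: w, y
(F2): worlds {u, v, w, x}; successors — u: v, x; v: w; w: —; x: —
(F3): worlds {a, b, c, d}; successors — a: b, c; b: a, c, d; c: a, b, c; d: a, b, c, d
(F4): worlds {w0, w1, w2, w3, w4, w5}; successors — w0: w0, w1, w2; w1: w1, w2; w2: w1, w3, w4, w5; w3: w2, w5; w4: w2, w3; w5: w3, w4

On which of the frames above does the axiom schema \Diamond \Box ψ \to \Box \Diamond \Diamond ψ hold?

(F3), (F4)

The schema corresponds to a generalized confluence (Geach) condition: \forall x \forall y \forall z ((xRy \wedge xRz) \to \exists w (yRw \wedge z R^2 w)).
(F1): fails — vRw, vRx but no t with wRt and xR²t.
(F2): fails — uRv, uRv but no t with vRt and vR²t.
(F3): holds.
(F4): holds.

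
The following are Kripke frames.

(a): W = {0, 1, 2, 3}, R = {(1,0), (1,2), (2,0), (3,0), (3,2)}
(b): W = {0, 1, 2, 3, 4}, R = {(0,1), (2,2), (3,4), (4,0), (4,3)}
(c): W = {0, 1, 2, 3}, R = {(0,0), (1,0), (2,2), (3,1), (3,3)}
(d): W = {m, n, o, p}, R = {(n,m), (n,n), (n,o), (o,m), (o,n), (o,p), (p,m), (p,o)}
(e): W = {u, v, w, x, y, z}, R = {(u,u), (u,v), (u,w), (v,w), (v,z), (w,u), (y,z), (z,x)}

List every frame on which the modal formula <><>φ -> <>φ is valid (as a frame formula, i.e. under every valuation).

The schema corresponds to transitivity: forall x forall y forall z (Rxy & Ryz -> Rxz).
(a): holds.
(b): fails — R34 and R43 but not R33.
(c): fails — R31 and R10 but not R30.
(d): fails — Ron and Rno but not Roo.
(e): fails — Ruv and Rvz but not Ruz.

(a)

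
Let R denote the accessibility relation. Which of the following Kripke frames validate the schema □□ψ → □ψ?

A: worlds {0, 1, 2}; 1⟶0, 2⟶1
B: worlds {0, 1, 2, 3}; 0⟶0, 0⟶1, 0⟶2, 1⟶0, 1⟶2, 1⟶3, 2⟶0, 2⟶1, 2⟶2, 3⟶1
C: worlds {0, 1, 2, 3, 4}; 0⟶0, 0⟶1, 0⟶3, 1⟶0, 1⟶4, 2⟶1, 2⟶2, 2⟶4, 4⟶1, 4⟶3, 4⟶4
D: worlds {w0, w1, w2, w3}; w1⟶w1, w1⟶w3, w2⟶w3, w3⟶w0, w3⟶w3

C, D

The schema corresponds to density: ∀x ∀y (Rxy → ∃z (Rxz ∧ Rzy)).
A: fails — R10 but no z with R1z and Rz0.
B: fails — R31 but no z with R3z and Rz1.
C: ✓.
D: ✓.
Valid on: C, D.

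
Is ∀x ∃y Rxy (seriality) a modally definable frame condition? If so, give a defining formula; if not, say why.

Yes, by □p → ◇p

This is a Sahlqvist condition; the D axiom □p → ◇p defines it.
Suppose □p→◇p is valid. At any x set V(p)=W. Then □p at x, so ◇p at x, so x has a successor.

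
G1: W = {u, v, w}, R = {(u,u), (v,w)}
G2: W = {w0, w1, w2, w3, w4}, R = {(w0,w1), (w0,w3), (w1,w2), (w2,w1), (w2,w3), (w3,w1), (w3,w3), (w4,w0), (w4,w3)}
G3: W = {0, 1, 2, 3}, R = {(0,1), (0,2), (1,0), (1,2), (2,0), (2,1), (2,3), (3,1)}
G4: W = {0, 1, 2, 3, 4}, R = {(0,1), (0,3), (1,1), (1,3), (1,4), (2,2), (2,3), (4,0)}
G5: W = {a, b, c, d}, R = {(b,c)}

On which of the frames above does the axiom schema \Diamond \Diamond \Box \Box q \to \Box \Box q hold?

Frame correspondent (Sahlqvist): \forall x \forall y \forall z ((x R^2 y \wedge x R^2 z) \to \exists w (y R^2 w \wedge z = w)) — i.e. a generalized confluence (Geach) condition.
G1: ✓.
G2: fails — w0R²w1, w0R²w2 but no w with w1R²w and w2=w.
G3: fails — 0R²2, 0R²3 but no w with 2R²w and 3=w.
G4: fails — 0R²3, 0R²1 but no w with 3R²w and 1=w.
G5: ✓.
Valid on: G1, G5.

G1, G5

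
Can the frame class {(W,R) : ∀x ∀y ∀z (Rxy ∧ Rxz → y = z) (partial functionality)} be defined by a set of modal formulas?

This is a Sahlqvist condition; the CD axiom ◇q → □q defines it.

Yes — defined by ◇q → □q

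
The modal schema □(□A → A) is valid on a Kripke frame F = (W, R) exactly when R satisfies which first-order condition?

shift-reflexivity: ∀x ∀y (Rxy → Ryy)

Suppose □(□A→A) is valid. Take Rxy and set V(A)={w : Ryw}. Then at y, □A holds; since □(□A→A) at x, □A→A at y, so A at y, i.e. Ryy.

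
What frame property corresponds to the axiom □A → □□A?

Suppose □A→□□A is valid. Take Rxy, Ryz and set V(A)={w : Rxw}. Then □A at x, so □□A at x, so □A at y, so A at z, i.e. Rxz.

transitivity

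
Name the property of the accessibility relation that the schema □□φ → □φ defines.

This schema is the C4 axiom.
It corresponds to density: ∀x ∀y (Rxy → ∃z (Rxz ∧ Rzy)).

density: ∀x ∀y (Rxy → ∃z (Rxz ∧ Rzy))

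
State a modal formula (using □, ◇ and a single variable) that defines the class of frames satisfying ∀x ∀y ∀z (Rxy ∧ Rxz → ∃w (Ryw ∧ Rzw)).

◇□s → □◇s

The condition is convergence. The .2 schema ◇□s → □◇s defines it.
Suppose ◇□s→□◇s is valid. Take Rxy, Rxz and set V(s)={w : Ryw}. Then □s at y so ◇□s at x, so □◇s at x, so ◇s at z, giving w with Rzw and Ryw.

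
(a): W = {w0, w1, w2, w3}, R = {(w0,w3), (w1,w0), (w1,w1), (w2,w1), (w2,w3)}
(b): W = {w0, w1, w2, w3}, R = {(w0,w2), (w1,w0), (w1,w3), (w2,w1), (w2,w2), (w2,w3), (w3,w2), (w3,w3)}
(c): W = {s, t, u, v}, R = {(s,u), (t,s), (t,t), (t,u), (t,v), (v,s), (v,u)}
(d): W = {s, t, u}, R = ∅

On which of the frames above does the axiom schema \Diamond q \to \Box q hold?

The schema corresponds to partial functionality: \forall x \forall y \forall z (Rxy \wedge Rxz \to y = z).
(a): fails — w1 sees both w0 and w1.
(b): fails — w1 sees both w0 and w3.
(c): fails — t sees both s and t.
(d): ✓.
Valid on: (d).

(d)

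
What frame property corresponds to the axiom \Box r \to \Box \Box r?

Suppose □r→□□r is valid. Take Rxy, Ryz and set V(r)={w : Rxw}. Then □r at x, so □□r at x, so □r at y, so r at z, i.e. Rxz.
Conversely, any frame satisfying \forall x \forall y \forall z (Rxy \wedge Ryz \to Rxz) validates the schema.
Frame condition: \forall x \forall y \forall z (Rxy \wedge Ryz \to Rxz).

transitivity: \forall x \forall y \forall z (Rxy \wedge Ryz \to Rxz)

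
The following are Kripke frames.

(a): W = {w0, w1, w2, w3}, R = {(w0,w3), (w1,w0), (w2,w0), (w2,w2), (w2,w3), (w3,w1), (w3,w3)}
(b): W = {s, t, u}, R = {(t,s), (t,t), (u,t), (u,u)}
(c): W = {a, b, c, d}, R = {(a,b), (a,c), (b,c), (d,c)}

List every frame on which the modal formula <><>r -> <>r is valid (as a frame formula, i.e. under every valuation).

(c)

Frame correspondent (Sahlqvist): forall x forall y forall z (Rxy & Ryz -> Rxz) — i.e. transitivity.
(a): fails — Rw1w0 and Rw0w3 but not Rw1w3.
(b): fails — Rut and Rts but not Rus.
(c): ✓.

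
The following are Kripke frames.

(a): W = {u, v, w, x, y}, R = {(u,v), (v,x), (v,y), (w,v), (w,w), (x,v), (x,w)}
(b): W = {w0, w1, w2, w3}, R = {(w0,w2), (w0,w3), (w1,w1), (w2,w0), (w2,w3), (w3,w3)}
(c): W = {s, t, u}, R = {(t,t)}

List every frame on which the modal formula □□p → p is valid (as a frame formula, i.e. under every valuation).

(b)

Frame correspondent (Sahlqvist): ∀x ∃w (xR²w ∧ x = w) — i.e. a generalized confluence (Geach) condition.
(a): fails — at u but no t with uR²t and u=t.
(b): holds.
(c): fails — at s but no w with sR²w and s=w.
Valid on: (b).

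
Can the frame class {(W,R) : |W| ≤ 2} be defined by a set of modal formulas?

Modal frame validity is preserved under disjoint unions.
Any modal formula valid on each of 3 disjoint one-world frames is valid on their disjoint union (validity is preserved under disjoint unions). Each one-world frame has |W|=1≤2, but the union has |W|=3.
So no modal formula (or set of formulas) defines exactly the |W|≤2 frames.

Not definable by any modal formula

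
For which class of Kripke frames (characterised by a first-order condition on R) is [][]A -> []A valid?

Suppose □□A→□A is valid. Take Rxy and set V(A)={w : xR²w}. Then □□A at x, so □A at x, so A at y, i.e. ∃z(Rxz∧Rzy).

density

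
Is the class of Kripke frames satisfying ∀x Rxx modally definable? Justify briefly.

Yes: it is reflexivity, defined by the T schema □q → q.
Suppose □q→q is valid. At any x set V(q)={w : Rxw}. Then □q holds at x, so q holds at x, i.e. Rxx.

Definable; □q → q defines it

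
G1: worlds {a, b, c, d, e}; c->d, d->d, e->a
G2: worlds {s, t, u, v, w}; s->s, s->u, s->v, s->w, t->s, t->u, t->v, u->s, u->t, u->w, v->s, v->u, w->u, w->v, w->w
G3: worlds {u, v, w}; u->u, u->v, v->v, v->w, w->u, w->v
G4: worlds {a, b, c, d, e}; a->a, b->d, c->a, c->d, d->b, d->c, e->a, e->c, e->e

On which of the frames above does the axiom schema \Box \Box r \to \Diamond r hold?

Frame correspondent (Sahlqvist): \forall x \exists w (x R^2 w \wedge xRw) — i.e. a generalized confluence (Geach) condition.
G1: fails — at a but no w with aR²w and aRw.
G2: ✓.
G3: ✓.
G4: fails — at b but no w with bR²w and bRw.

G2, G3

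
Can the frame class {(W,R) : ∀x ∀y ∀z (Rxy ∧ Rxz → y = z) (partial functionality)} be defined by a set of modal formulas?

Yes — defined by ◇q → □q

This is a Sahlqvist condition; the CD axiom ◇q → □q defines it.
Suppose ◇q→□q is valid. Take Rxy, Rxz and set V(q)={y}. Then ◇q at x, so □q at x, so q at z, i.e. z=y.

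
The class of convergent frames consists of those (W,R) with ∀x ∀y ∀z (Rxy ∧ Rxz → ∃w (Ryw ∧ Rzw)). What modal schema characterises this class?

The condition is convergence. The .2 schema ◇□q → □◇q defines it.
Suppose ◇□q→□◇q is valid. Take Rxy, Rxz and set V(q)={w : Ryw}. Then □q at y so ◇□q at x, so □◇q at x, so ◇q at z, giving w with Rzw and Ryw.

◇□q → □◇q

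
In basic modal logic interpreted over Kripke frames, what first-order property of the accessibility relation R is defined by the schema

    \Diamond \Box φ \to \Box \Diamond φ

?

Convergence

Suppose ◇□φ→□◇φ is valid. Take Rxy, Rxz and set V(φ)={w : Ryw}. Then □φ at y so ◇□φ at x, so □◇φ at x, so ◇φ at z, giving w with Rzw and Ryw.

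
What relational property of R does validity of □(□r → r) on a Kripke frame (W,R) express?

Suppose □(□r→r) is valid. Take Rxy and set V(r)={w : Ryw}. Then at y, □r holds; since □(□r→r) at x, □r→r at y, so r at y, i.e. Ryy.
Conversely, on a frame with shift-reflexivity the schema holds at every world under every valuation.
Frame condition: ∀x ∀y (Rxy → Ryy).

shift-reflexivity: ∀x ∀y (Rxy → Ryy)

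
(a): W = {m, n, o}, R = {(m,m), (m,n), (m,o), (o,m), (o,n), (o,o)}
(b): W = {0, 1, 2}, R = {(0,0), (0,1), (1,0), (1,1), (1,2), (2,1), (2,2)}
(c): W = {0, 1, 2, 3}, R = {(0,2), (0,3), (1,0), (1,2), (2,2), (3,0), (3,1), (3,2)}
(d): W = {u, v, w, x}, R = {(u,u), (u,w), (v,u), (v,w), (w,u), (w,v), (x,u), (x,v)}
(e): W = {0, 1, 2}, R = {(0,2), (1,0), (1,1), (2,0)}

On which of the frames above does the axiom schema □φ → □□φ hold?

(a)

This is the axiom for transitivity; its first-order frame correspondent is ∀x ∀y ∀z (Rxy ∧ Ryz → Rxz).
(a): holds.
(b): fails — R01 and R12 but not R02.
(c): fails — R10 and R03 but not R13.
(d): fails — Ruw and Rwv but not Ruv.
(e): fails — R10 and R02 but not R12.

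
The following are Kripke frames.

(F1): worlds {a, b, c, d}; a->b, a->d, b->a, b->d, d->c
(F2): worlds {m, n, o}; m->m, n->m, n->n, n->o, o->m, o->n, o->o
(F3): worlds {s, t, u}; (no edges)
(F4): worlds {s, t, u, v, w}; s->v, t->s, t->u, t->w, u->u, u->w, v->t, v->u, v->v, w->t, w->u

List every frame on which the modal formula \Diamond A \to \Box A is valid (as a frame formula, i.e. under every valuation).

(F3)

The schema corresponds to partial functionality: \forall x \forall y \forall z (Rxy \wedge Rxz \to y = z).
(F1): fails — a sees both b and d.
(F2): fails — n sees both m and n.
(F3): condition met.
(F4): fails — t sees both s and u.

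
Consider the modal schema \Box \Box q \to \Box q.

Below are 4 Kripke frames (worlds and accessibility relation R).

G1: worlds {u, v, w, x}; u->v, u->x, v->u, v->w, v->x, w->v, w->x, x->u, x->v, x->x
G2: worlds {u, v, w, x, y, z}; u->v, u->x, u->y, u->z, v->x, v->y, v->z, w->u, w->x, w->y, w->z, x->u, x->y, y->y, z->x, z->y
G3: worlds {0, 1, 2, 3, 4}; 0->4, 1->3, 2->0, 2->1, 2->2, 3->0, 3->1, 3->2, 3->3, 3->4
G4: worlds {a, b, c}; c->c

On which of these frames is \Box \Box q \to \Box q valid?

This is the axiom for density; its first-order frame correspondent is \forall x \forall y (Rxy \to \exists z (Rxz \wedge Rzy)).
G1: fails — Rvw but no z with Rvz and Rzw.
G2: fails — Ruv but no t with Rut and Rtv.
G3: fails — R04 but no z with R0z and Rz4.
G4: ✓.

G4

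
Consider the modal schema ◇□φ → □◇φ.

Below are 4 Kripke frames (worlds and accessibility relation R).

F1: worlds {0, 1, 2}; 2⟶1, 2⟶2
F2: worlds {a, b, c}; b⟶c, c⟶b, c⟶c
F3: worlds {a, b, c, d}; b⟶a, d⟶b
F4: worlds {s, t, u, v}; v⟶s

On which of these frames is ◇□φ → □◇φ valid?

F2

Frame correspondent (Sahlqvist): ∀x ∀y ∀z (Rxy ∧ Rxz → ∃w (Ryw ∧ Rzw)) — i.e. convergence.
F1: fails — R22 and R21 but 2 and 1 have no common successor.
F2: ✓.
F3: fails — Rba and Rba but a and a have no common successor.
F4: fails — Rvs and Rvs but s and s have no common successor.
Valid on: F2.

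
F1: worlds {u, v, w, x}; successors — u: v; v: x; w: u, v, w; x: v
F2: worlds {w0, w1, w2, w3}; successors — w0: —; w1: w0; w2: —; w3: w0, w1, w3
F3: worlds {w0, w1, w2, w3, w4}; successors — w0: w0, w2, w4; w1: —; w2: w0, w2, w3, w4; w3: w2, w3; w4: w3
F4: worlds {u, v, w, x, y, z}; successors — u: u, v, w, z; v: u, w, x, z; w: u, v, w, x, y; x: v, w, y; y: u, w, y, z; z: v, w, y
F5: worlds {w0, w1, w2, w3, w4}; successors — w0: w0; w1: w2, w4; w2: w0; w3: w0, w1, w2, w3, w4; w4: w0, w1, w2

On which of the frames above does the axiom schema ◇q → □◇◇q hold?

Frame correspondent (Sahlqvist): ∀x ∀y ∀z ((xRy ∧ xRz) → ∃w (y = w ∧ zR²w)) — i.e. a generalized confluence (Geach) condition.
F1: fails — wRu, wRu but no t with u=t and uR²t.
F2: fails — w1Rw0, w1Rw0 but no w with w0=w and w0R²w.
F3: fails — w0Rw0, w0Rw4 but no w with w0=w and w4R²w.
F4: condition met.
F5: fails — w1Rw2, w1Rw2 but no w with w2=w and w2R²w.
Valid on: F4.

F4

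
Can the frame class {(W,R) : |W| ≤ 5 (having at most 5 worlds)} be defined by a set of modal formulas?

Modal frame validity is preserved under disjoint unions.
Any modal formula valid on each of 6 disjoint one-world frames is valid on their disjoint union (validity is preserved under disjoint unions). Each one-world frame has |W|=1≤5, but the union has |W|=6.
So no modal formula (or set of formulas) defines exactly the |W|≤5 frames.

Not modally definable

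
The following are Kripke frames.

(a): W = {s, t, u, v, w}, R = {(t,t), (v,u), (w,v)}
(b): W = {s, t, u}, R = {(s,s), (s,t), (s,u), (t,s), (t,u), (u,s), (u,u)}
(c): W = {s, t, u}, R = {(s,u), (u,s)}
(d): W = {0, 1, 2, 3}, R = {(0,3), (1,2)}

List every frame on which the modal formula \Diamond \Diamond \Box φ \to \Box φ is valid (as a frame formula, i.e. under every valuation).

The schema corresponds to a generalized confluence (Geach) condition: \forall x \forall y \forall z ((x R^2 y \wedge xRz) \to \exists w (yRw \wedge z = w)).
(a): fails — wR²u, wRv but no w* with uRw* and v=w*.
(b): fails — sR²t, sRt but no w with tRw and t=w.
(c): condition met.
(d): condition met.

(c), (d)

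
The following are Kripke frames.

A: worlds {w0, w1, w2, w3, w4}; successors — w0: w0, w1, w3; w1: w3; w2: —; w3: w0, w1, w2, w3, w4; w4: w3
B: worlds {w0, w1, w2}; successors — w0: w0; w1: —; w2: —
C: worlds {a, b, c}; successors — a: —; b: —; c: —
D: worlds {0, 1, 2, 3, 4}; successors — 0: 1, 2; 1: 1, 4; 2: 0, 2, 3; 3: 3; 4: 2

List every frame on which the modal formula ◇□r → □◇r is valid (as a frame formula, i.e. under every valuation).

B, C

This is the axiom for convergence; its first-order frame correspondent is ∀x ∀y ∀z (Rxy ∧ Rxz → ∃w (Ryw ∧ Rzw)).
A: fails — Rw3w1 and Rw3w2 but w1 and w2 have no common successor.
B: ✓.
C: ✓.
D: fails — R02 and R01 but 2 and 1 have no common successor.
Valid on: B, C.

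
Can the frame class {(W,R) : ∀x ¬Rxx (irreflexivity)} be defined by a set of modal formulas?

No — not modally definable

Any modally definable frame class is closed under surjective bounded morphisms.
The 4-cycle (worlds s,t,u,v with s→t→u→v→s) is irreflexive, and the map sending every world to a single reflexive point • is a surjective bounded morphism (forth: every edge maps to (•,•); back: every world has a successor). So any modal formula valid on the 4-cycle is also valid on the reflexive point, which is not irreflexive.
So no modal formula (or set of formulas) defines exactly the irreflexive frames.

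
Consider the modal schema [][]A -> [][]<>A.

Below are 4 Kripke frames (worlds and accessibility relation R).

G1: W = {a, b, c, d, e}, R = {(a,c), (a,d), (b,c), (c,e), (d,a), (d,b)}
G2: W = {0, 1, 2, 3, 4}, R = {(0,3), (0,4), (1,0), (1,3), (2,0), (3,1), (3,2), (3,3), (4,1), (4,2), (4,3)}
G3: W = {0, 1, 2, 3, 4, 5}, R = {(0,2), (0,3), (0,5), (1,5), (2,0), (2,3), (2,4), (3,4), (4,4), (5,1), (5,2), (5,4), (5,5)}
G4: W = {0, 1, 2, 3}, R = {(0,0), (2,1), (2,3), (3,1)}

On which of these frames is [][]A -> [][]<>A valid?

G3

This is the axiom for a generalized confluence (Geach) condition; its first-order frame correspondent is forall x forall z (x R^2 z -> exists w (x R^2 w & zRw)).
G1: fails — aR²a but no w with aR²w and aRw.
G2: fails — 0R²2 but no w with 0R²w and 2Rw.
G3: satisfies the condition.
G4: fails — 2R²1 but no w with 2R²w and 1Rw.
Valid on: G3.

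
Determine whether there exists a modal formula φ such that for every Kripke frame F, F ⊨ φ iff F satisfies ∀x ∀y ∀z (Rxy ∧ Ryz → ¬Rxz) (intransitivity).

No — not modally definable

Any modally definable frame class is closed under surjective bounded morphisms.
The 5-cycle (worlds a,b,c,d,e with a→b→c→d→e→a) is intransitive. Mapping every world to a single reflexive point • is a surjective bounded morphism; the reflexive point is not intransitive (R••∧R•• but R••).
So the class is not modally definable.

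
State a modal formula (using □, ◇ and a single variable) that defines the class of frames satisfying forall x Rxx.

This is reflexivity; the standard corresponding axiom is T: □ψ → ψ.

□ψ → ψ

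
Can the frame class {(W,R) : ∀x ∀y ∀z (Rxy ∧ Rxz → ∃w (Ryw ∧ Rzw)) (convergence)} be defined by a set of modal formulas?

Yes: it is convergence, defined by the .2 schema ◇□p → □◇p.

Yes — defined by ◇□p → □◇p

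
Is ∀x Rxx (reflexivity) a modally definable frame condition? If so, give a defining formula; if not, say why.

The condition is reflexivity. A defining modal formula is □q → q.
Suppose □q→q is valid. At any x set V(q)={w : Rxw}. Then □q holds at x, so q holds at x, i.e. Rxx.

Yes, by □q → q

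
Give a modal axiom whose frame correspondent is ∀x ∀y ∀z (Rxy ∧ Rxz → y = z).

A defining formula is ◇s → □s (the CD axiom).

◇s → □s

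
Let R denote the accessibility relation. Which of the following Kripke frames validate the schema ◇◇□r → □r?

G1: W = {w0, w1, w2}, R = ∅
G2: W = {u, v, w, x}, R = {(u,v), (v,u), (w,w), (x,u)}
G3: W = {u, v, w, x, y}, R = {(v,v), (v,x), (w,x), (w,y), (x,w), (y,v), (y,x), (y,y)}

This is the axiom for a generalized confluence (Geach) condition; its first-order frame correspondent is ∀x ∀y ∀z ((xR²y ∧ xRz) → ∃w (yRw ∧ z = w)).
G1: ✓.
G2: ✓.
G3: fails — vR²w, vRv but no t with wRt and v=t.

G1, G2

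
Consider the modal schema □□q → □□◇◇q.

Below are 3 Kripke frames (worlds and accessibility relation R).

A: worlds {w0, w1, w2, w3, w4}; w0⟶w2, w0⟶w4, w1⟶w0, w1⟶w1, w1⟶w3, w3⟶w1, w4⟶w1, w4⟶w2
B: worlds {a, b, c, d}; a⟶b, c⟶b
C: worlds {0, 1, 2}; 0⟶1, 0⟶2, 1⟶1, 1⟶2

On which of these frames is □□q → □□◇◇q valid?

Frame correspondent (Sahlqvist): ∀x ∀z (xR²z → ∃w (xR²w ∧ zR²w)) — i.e. a generalized confluence (Geach) condition.
A: fails — w0R²w2 but no w with w0R²w and w2R²w.
B: satisfies the condition.
C: fails — 0R²2 but no w with 0R²w and 2R²w.
Valid on: B.

B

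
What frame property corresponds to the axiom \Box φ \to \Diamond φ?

Suppose □φ→◇φ is valid. At any x set V(φ)=W. Then □φ at x, so ◇φ at x, so x has a successor.
Conversely, any frame satisfying \forall x \exists y Rxy validates the schema.
Frame condition: \forall x \exists y Rxy.

seriality: \forall x \exists y Rxy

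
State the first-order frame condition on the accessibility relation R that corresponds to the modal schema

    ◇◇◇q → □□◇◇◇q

∀x ∀y ∀z ((xR³y ∧ xR²z) → ∃w (y = w ∧ zR³w))

This is a Sahlqvist (Geach-type) schema ◇^3□^0q → □^2◇^3q.
Minimal-valuation argument: fix x; take any y with xR^3y and any z with xR^2z. Set V(q) to the set of worlds R-reachable from y in exactly 0 steps. Then □^0q holds at y, so the antecedent holds at x; validity forces ◇^3q at z, giving a w with zR^3w and yR^0w.
First-order correspondent: ∀x ∀y ∀z ((xR³y ∧ xR²z) → ∃w (y = w ∧ zR³w)).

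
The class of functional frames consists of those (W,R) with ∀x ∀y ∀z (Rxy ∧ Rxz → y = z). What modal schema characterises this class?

◇ψ → □ψ

A defining formula is ◇ψ → □ψ (the CD axiom).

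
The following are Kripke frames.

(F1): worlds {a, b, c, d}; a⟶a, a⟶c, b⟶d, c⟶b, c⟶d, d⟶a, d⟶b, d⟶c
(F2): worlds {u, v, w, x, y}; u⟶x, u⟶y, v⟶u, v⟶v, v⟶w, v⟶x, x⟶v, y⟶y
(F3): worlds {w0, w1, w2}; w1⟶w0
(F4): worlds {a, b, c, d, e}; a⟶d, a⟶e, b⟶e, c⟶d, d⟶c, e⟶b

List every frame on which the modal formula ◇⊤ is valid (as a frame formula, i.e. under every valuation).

This is the axiom for seriality; its first-order frame correspondent is ∀x ∃y Rxy.
(F1): ✓.
(F2): fails — world w has no successor.
(F3): fails — world w0 has no successor.
(F4): ✓.
Valid on: (F1), (F4).

(F1), (F4)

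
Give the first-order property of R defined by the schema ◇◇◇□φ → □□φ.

∀x ∀y ∀z ((xR³y ∧ xR²z) → ∃w (yRw ∧ z = w))

This is a Sahlqvist (Geach-type) schema ◇^3□^1φ → □^2◇^0φ.
Minimal-valuation argument: fix x; take any y with xR^3y and any z with xR^2z. Set V(φ) to the set of worlds R-reachable from y in exactly 1 step. Then □^1φ holds at y, so the antecedent holds at x; validity forces ◇^0φ at z, giving a w with zR^0w and yR^1w.
First-order correspondent: ∀x ∀y ∀z ((xR³y ∧ xR²z) → ∃w (yRw ∧ z = w)).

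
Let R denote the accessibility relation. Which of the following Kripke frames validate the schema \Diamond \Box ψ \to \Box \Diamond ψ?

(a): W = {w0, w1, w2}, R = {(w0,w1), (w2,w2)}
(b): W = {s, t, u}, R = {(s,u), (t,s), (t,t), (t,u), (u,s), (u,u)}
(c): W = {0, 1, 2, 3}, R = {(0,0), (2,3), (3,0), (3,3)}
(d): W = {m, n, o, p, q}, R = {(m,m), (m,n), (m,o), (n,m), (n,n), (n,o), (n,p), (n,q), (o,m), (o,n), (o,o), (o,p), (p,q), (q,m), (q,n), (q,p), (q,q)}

Frame correspondent (Sahlqvist): \forall x \forall y \forall z (Rxy \wedge Rxz \to \exists w (Ryw \wedge Rzw)) — i.e. convergence.
(a): fails — Rw0w1 and Rw0w1 but w1 and w1 have no common successor.
(b): satisfies the condition.
(c): satisfies the condition.
(d): fails — Rno and Rnp but o and p have no common successor.
Valid on: (b), (c).

(b), (c)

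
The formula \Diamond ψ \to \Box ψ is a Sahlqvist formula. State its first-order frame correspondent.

partial functionality

Suppose ◇ψ→□ψ is valid. Take Rxy, Rxz and set V(ψ)={y}. Then ◇ψ at x, so □ψ at x, so ψ at z, i.e. z=y.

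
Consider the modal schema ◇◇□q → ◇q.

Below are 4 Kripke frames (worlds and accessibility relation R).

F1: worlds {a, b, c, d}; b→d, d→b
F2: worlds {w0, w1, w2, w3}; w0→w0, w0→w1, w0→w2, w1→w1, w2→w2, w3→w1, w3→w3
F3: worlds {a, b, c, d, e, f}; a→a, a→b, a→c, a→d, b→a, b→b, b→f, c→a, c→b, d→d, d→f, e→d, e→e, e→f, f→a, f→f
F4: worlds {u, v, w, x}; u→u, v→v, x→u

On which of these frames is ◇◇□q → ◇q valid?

F1, F2, F4

The schema corresponds to a generalized confluence (Geach) condition: ∀x ∀y (xR²y → ∃w (yRw ∧ xRw)).
F1: satisfies the condition.
F2: satisfies the condition.
F3: fails — cR²d but no w with dRw and cRw.
F4: satisfies the condition.
Valid on: F1, F2, F4.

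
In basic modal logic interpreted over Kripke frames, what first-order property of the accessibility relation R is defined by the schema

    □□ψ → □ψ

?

This is the C4 axiom.
It corresponds to density: ∀x ∀y (Rxy → ∃z (Rxz ∧ Rzy)).

density: ∀x ∀y (Rxy → ∃z (Rxz ∧ Rzy))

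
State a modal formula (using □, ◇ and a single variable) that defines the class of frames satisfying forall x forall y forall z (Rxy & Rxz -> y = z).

This is partial functionality; the standard corresponding axiom is CD: ◇s → □s.

◇s → □s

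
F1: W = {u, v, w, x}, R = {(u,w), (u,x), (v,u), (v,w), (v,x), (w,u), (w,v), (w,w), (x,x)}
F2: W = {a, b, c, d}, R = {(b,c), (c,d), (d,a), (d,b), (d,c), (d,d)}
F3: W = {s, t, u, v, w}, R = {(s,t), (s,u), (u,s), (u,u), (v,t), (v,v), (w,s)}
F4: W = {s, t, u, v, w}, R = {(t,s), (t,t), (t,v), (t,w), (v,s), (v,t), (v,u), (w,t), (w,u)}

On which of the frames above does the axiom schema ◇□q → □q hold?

The schema corresponds to the Euclidean property: ∀x ∀y ∀z (Rxy ∧ Rxz → Ryz).
F1: fails — Ruw and Rux but not Rwx.
F2: fails — Rbc and Rbc but not Rcc.
F3: fails — Rsu and Rst but not Rut.
F4: fails — Rtv and Rtv but not Rvv.
Valid on no frame.

none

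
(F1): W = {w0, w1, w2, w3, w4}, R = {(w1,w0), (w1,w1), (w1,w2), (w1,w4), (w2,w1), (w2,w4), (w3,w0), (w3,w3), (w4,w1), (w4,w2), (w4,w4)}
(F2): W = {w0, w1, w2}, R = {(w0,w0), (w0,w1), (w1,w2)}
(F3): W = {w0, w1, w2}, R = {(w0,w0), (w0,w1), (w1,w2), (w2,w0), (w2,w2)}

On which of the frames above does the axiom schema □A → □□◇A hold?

none

Frame correspondent (Sahlqvist): ∀x ∀z (xR²z → ∃w (xRw ∧ zRw)) — i.e. a generalized confluence (Geach) condition.
(F1): fails — w1R²w0 but no w with w1Rw and w0Rw.
(F2): fails — w0R²w1 but no w with w0Rw and w1Rw.
(F3): fails — w0R²w1 but no w with w0Rw and w1Rw.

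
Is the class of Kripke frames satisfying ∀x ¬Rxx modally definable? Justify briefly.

Modal frame validity is preserved under surjective bounded morphisms.
The 4-cycle (worlds s,t,u,v with s→t→u→v→s) is irreflexive, and the map sending every world to a single reflexive point • is a surjective bounded morphism (forth: every edge maps to (•,•); back: every world has a successor). So any modal formula valid on the 4-cycle is also valid on the reflexive point, which is not irreflexive.
So no modal formula (or set of formulas) defines exactly the irreflexive frames.

No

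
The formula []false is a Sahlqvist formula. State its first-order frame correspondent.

□⊥ is valid iff no world has any successor (otherwise □⊥ fails at any world with one).

emptiness of R: forall x forall y ~Rxy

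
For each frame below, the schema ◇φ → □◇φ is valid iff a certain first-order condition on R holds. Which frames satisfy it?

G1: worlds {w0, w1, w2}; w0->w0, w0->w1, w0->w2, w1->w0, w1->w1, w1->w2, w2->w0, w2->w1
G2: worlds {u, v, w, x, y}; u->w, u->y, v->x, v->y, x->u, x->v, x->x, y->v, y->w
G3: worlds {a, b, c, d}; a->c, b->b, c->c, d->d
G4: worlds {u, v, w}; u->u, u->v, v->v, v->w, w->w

The schema corresponds to the Euclidean property: ∀x ∀y ∀z (Rxy ∧ Rxz → Ryz).
G1: fails — Rw0w2 and Rw0w2 but not Rw2w2.
G2: fails — Ruw and Ruw but not Rww.
G3: holds.
G4: fails — Ruv and Ruu but not Rvu.
Valid on: G3.

G3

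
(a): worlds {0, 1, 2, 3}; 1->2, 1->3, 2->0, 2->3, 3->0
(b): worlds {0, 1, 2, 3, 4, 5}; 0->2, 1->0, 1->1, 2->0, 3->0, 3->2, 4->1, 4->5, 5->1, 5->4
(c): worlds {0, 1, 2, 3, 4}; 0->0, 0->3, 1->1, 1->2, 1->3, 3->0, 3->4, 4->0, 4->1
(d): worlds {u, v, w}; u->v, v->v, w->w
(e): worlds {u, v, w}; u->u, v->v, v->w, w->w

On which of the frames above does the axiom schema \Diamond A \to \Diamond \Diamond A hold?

(d), (e)

The schema corresponds to a generalized confluence (Geach) condition: \forall x \forall y (xRy \to \exists w (y = w \wedge x R^2 w)).
(a): fails — 1R2 but no w with 2=w and 1R²w.
(b): fails — 0R2 but no w with 2=w and 0R²w.
(c): fails — 3R4 but no w with 4=w and 3R²w.
(d): condition met.
(e): condition met.
Valid on: (d), (e).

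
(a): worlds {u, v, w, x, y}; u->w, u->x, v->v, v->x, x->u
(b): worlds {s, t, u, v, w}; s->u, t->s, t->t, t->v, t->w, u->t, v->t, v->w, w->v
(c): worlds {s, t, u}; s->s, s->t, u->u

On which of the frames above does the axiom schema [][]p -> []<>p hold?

This is the axiom for a generalized confluence (Geach) condition; its first-order frame correspondent is forall x forall z (xRz -> exists w (x R^2 w & zRw)).
(a): fails — uRw but no t with uR²t and wRt.
(b): satisfies the condition.
(c): fails — sRt but no w with sR²w and tRw.

(b)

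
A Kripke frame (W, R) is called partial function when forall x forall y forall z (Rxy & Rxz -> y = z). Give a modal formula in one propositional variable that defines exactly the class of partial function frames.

This is partial functionality; the standard corresponding axiom is CD: ◇q → □q.
Suppose ◇q→□q is valid. Take Rxy, Rxz and set V(q)={y}. Then ◇q at x, so □q at x, so q at z, i.e. z=y.

◇q → □q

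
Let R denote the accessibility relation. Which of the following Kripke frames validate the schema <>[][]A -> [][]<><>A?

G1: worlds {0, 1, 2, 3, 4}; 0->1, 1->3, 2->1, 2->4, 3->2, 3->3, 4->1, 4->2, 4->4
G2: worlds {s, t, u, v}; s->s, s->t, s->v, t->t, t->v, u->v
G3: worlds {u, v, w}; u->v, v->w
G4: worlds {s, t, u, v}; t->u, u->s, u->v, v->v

G1

This is the axiom for a generalized confluence (Geach) condition; its first-order frame correspondent is forall x forall y forall z ((xRy & x R^2 z) -> exists w (y R^2 w & z R^2 w)).
G1: satisfies the condition.
G2: fails — sRs, sR²v but no w with sR²w and vR²w.
G3: fails — uRv, uR²w but no t with vR²t and wR²t.
G4: fails — tRu, tR²s but no w with uR²w and sR²w.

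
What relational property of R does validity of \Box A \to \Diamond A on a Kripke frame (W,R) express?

seriality: \forall x \exists y Rxy

Suppose □A→◇A is valid. At any x set V(A)=W. Then □A at x, so ◇A at x, so x has a successor.
Conversely, any frame satisfying \forall x \exists y Rxy validates the schema.
Frame condition: \forall x \exists y Rxy.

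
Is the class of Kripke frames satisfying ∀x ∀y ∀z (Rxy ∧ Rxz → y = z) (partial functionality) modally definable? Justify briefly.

This is a Sahlqvist condition; the CD axiom ◇r → □r defines it.
Suppose ◇r→□r is valid. Take Rxy, Rxz and set V(r)={y}. Then ◇r at x, so □r at x, so r at z, i.e. z=y.

Yes — defined by ◇r → □r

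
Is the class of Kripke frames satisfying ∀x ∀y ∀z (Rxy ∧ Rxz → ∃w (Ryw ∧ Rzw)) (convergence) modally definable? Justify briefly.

Definable; ◇□r → □◇r defines it

The condition is convergence. A defining modal formula is ◇□r → □◇r.
Suppose ◇□r→□◇r is valid. Take Rxy, Rxz and set V(r)={w : Ryw}. Then □r at y so ◇□r at x, so □◇r at x, so ◇r at z, giving w with Rzw and Ryw.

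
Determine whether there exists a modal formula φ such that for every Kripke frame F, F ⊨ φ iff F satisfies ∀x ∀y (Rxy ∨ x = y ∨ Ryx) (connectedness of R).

Any modally definable frame class is closed under disjoint unions.
Take 3 disjoint single-world reflexive frames: each is trivially connected, but their disjoint union has 3 worlds with no edge between distinct components, so it is not connected.
So no modal formula (or set of formulas) defines exactly the connected frames.

Not definable by any modal formula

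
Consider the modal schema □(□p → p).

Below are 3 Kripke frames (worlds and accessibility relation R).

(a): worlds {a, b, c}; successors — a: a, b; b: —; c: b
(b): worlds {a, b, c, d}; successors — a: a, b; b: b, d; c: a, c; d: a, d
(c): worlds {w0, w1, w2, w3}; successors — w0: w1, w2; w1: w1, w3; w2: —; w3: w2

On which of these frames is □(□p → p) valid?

Frame correspondent (Sahlqvist): ∀x ∀y (Rxy → Ryy) — i.e. shift-reflexivity.
(a): fails — Rab but not Rbb.
(b): ✓.
(c): fails — Rw3w2 but not Rw2w2.

(b)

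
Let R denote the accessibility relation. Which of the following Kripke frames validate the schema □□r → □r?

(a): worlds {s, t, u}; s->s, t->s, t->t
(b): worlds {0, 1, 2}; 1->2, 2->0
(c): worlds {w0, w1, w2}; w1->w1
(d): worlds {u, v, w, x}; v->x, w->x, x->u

(a), (c)

The schema corresponds to density: ∀x ∀y (Rxy → ∃z (Rxz ∧ Rzy)).
(a): condition met.
(b): fails — R12 but no z with R1z and Rz2.
(c): condition met.
(d): fails — Rxu but no z with Rxz and Rzu.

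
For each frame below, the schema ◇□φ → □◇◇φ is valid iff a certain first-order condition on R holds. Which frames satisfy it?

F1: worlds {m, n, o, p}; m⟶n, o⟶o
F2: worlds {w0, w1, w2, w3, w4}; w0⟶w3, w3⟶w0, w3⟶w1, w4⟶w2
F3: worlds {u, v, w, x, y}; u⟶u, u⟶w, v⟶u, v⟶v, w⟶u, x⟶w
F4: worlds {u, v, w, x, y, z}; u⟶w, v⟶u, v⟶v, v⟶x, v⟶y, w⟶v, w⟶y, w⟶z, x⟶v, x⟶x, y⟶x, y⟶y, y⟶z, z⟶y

Frame correspondent (Sahlqvist): ∀x ∀y ∀z ((xRy ∧ xRz) → ∃w (yRw ∧ zR²w)) — i.e. a generalized confluence (Geach) condition.
F1: fails — mRn, mRn but no w with nRw and nR²w.
F2: fails — w0Rw3, w0Rw3 but no w with w3Rw and w3R²w.
F3: ✓.
F4: fails — vRu, vRu but no t with uRt and uR²t.

F3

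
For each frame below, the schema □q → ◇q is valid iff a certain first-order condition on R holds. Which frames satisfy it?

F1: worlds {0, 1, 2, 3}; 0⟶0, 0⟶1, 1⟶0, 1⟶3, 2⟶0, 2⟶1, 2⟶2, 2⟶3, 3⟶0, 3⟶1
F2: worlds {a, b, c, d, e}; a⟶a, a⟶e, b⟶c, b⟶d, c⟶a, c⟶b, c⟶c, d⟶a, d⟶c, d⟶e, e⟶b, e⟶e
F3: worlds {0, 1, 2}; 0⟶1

The schema corresponds to seriality: ∀x ∃y Rxy.
F1: satisfies the condition.
F2: satisfies the condition.
F3: fails — world 1 has no successor.

F1, F2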